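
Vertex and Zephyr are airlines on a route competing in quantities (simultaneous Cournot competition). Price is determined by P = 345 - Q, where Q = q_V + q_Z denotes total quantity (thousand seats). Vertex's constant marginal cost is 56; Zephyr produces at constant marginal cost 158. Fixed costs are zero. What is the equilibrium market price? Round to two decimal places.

Vertex's profit: π_V = (345 - Q)q_V - (56q_V). Setting ∂π_V/∂q_V = 0: 289 - 2q_V - (q_Z) = 0.
Zephyr's profit: π_Z = (345 - Q)q_Z - (158q_Z). Setting ∂π_Z/∂q_Z = 0: 187 - 2q_Z - (q_V) = 0.
Rearranging gives the reaction functions q_V = (289 - q_Z)/2 and q_Z = (187 - q_V)/2.
Solving the pair: q_V = 391/3, q_Z = 85/3.
Total output Q = 476/3, so price P = 345 - 476/3 = 559/3.

186.33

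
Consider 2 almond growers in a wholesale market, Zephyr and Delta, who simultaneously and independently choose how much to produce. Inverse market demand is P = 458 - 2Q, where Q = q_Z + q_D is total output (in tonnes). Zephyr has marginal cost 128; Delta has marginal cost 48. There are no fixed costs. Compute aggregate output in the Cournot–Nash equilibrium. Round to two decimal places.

Zephyr's profit: π_Z = (458 - 2Q)q_Z - (128q_Z). Setting ∂π_Z/∂q_Z = 0: 330 - 4q_Z - 2(q_D) = 0.
Delta's profit: π_D = (458 - 2Q)q_D - (48q_D). Setting ∂π_D/∂q_D = 0: 410 - 4q_D - 2(q_Z) = 0.
Best responses: q_Z = (330 - 2q_D)/4, q_D = (410 - 2q_Z)/4.
Substituting one into the other gives q_Z = 125/3 and q_D = 245/3.
Total output Q = 125/3 + 245/3 = 370/3.

123.33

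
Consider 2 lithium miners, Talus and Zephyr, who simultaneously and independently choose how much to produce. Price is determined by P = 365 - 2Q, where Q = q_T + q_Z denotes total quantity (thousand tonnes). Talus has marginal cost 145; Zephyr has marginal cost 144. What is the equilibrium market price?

218

Talus's profit: π_T = (365 - 2Q)q_T - (145q_T). Setting ∂π_T/∂q_T = 0: 220 - 4q_T - 2(q_Z) = 0.
Zephyr's first-order condition: 221 - 4q_Z - 2(q_T) = 0.
Rearranging gives the reaction functions q_T = (220 - 2q_Z)/4 and q_Z = (221 - 2q_T)/4.
Solving the pair: q_T = 73/2, q_Z = 37.
Total output Q = 147/2, so price P = 365 - 2·(147/2) = 218.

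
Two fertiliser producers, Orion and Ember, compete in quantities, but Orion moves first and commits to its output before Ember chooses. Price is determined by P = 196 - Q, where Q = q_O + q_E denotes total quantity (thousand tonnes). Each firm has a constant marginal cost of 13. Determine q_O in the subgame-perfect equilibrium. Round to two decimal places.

Solve by backward induction. Given q_O, the follower Ember maximises π_E = (196 - q_O - q_E)q_E - 13q_E.
Setting the follower's marginal profit to zero, 183 - q_O - 2q_E = 0, i.e. q_E = (183 - q_O)/2.
Orion substitutes q_E(q_O) into its own profit: π_O = q_O(196 - q_O - (183 - q_O)/2) - 13q_O = (209/2 - (1/2)q_O)q_O - 13q_O.
Leader FOC: 183/2 - q_O = 0, so q_O = 183/2.
Then q_E = (183 - 183/2)/2 = 183/4.

91.50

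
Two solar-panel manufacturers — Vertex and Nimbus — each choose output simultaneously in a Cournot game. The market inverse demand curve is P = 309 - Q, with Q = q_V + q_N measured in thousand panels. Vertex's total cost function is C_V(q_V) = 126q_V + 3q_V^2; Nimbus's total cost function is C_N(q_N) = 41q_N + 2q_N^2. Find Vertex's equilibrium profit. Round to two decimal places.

1247.44

Vertex's profit: π_V = (309 - Q)q_V - (126q_V + 3q_V²). Setting ∂π_V/∂q_V = 0: 183 - 8q_V - (q_N) = 0.
Nimbus's profit: π_N = (309 - Q)q_N - (41q_N + 2q_N²). Setting ∂π_N/∂q_N = 0: 268 - 6q_N - (q_V) = 0.
So q_V = (183 - q_N)/8 and q_N = (268 - q_V)/6.
Substituting one into the other gives q_V = 830/47 and q_N = 1961/47.
Price P = 309 - 59.3830 = 249.6170.
Vertex's profit: 249.6170·(830/47) - 126·(830/47) - 3(830/47)² = 1247.4423.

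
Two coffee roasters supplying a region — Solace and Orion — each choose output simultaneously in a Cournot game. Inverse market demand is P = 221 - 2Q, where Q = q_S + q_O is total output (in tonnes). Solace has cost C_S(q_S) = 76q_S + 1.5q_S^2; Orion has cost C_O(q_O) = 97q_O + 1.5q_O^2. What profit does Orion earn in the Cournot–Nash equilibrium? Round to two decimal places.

Solace's profit: π_S = (221 - 2Q)q_S - (76q_S + (3/2)q_S²). Setting ∂π_S/∂q_S = 0: 145 - 7q_S - 2(q_O) = 0.
Orion's first-order condition: 124 - 7q_O - 2(q_S) = 0.
Rearranging gives the reaction functions q_S = (145 - 2q_O)/7 and q_O = (124 - 2q_S)/7.
Solving the pair: q_S = 767/45, q_O = 578/45.
Price P = 221 - 2·(269/9) = 1451/9.
Orion's profit: (1451/9)·(578/45) - 97·(578/45) - (3/2)(578/45)² = 577.4291.

577.43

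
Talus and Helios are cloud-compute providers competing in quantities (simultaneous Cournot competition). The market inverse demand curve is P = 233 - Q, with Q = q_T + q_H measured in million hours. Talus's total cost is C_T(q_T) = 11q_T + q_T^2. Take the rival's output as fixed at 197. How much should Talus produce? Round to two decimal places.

6.25

With the rival's output fixed at 197, Talus's profit is π_T = (233 - 197 - q_T)q_T - (11q_T + q_T²) = (36 - q_T)q_T - (11q_T + q_T²).
∂π_T/∂q_T = 25 - 4q_T = 0, so q_T = 25/4.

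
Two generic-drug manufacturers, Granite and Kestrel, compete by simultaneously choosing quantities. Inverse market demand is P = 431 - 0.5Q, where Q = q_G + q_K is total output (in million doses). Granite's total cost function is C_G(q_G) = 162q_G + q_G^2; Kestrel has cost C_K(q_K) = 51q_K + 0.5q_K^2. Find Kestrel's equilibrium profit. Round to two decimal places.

30579.36

Granite's profit: π_G = (431 - 0.5Q)q_G - (162q_G + q_G²). Setting ∂π_G/∂q_G = 0: 269 - 3q_G - (1/2)(q_K) = 0.
Kestrel's profit: π_K = (431 - 0.5Q)q_K - (51q_K + (1/2)q_K²). Setting ∂π_K/∂q_K = 0: 380 - 2q_K - (1/2)(q_G) = 0.
Rearranging gives the reaction functions q_G = (269 - (1/2)q_K)/3 and q_K = (380 - (1/2)q_G)/2.
Substituting one into the other gives q_G = 1392/23 and q_K = 174.8696.
Price P = 431 - (1/2)·235.3913 = 313.3043.
Kestrel's profit: 313.3043·174.8696 - 51·174.8696 - (1/2)·174.8696² = 30579.3648.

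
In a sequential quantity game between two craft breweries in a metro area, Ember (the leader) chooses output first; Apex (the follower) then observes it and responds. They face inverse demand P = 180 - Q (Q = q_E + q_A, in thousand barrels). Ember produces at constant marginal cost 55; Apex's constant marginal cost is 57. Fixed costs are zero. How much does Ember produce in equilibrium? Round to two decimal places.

The follower Apex best-responds to any q_E: π_A = (180 - Q)q_A - 57q_A.
∂π_A/∂q_A = 123 - q_E - 2q_A = 0 gives the reaction function q_A = (123 - q_E)/2.
The leader anticipates this reaction. Substituting into P = 180 - Q gives P = 237/2 - (1/2)q_E, so π_E = (237/2 - (1/2)q_E)q_E - 55q_E.
The leader's first-order condition 127/2 - q_E = 0 yields q_E = 127/2.
Then q_A = (123 - 127/2)/2 = 119/4.

63.50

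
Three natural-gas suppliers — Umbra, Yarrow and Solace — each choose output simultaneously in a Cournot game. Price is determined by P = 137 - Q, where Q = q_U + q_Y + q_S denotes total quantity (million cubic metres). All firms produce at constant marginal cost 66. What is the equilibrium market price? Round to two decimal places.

A representative firm's profit is π_i = q_i(137 - Q) - 66q_i.
Setting ∂π_i/∂q_i = 0 with rivals' quantities fixed: 71 - 2q_i - Σ_{j≠i} q_j = 0.
With identical firms every q_j equals q_i, so Σ_{j≠i} q_j = 2q_i and 71 = 4q_i, giving q_i = 71/4.
Total output Q = 213/4, so price P = 137 - 213/4 = 335/4.

83.75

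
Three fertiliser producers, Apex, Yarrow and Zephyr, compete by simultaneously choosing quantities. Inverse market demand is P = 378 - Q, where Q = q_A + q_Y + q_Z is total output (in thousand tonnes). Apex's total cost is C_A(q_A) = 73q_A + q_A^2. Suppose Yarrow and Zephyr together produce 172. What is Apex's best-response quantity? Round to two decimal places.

33.25

With rivals' combined output fixed at 172, Apex's profit is π_A = (378 - 172 - q_A)q_A - (73q_A + q_A²) = (206 - q_A)q_A - (73q_A + q_A²).
∂π_A/∂q_A = 133 - 4q_A = 0, so q_A = 133/4.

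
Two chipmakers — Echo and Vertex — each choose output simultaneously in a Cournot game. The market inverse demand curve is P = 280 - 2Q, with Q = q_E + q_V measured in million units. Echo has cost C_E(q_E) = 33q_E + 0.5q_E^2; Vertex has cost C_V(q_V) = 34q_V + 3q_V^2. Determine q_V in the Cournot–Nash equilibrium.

Echo's profit: π_E = (280 - 2Q)q_E - (33q_E + (1/2)q_E²). Setting ∂π_E/∂q_E = 0: 247 - 5q_E - 2(q_V) = 0.
Vertex's first-order condition: 246 - 10q_V - 2(q_E) = 0.
Best responses: q_E = (247 - 2q_V)/5, q_V = (246 - 2q_E)/10.
Solving the pair: q_E = 43, q_V = 16.

16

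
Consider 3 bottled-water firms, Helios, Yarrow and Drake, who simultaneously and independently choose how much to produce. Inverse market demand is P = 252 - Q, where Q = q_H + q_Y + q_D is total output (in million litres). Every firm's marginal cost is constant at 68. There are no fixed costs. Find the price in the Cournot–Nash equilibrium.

Each firm earns π_i = (252 - Q)q_i - 68q_i.
Setting ∂π_i/∂q_i = 0 with rivals' quantities fixed: 184 - 2q_i - Σ_{j≠i} q_j = 0.
With identical firms every q_j equals q_i, so Σ_{j≠i} q_j = 2q_i and 184 = 4q_i, giving q_i = 46.
Total output Q = 138, so price P = 252 - 138 = 114.

114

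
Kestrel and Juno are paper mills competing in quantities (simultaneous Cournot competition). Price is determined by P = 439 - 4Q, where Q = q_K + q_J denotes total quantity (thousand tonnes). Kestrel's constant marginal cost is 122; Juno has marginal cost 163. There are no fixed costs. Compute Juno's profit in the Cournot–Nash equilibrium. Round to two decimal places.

Kestrel's profit: π_K = (439 - 4Q)q_K - (122q_K). Setting ∂π_K/∂q_K = 0: 317 - 8q_K - 4(q_J) = 0.
Juno's profit: π_J = (439 - 4Q)q_J - (163q_J). Setting ∂π_J/∂q_J = 0: 276 - 8q_J - 4(q_K) = 0.
Rearranging gives the reaction functions q_K = (317 - 4q_J)/8 and q_J = (276 - 4q_K)/8.
Substituting one into the other gives q_K = 179/6 and q_J = 235/12.
Price P = 439 - 4·(593/12) = 724/3.
Juno's profit: (724/3 - 163)·(235/12) = 1534.0278.

1534.03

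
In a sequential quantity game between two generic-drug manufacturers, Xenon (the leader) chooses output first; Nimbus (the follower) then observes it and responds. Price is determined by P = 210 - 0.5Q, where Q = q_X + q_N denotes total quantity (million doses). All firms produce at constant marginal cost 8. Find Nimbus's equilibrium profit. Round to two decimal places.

Solve by backward induction. Given q_X, the follower Nimbus maximises π_N = (210 - (1/2)q_X - (1/2)q_N)q_N - 8q_N.
Setting the follower's marginal profit to zero, 202 - (1/2)q_X - q_N = 0, i.e. q_N = (202 - (1/2)q_X).
Xenon substitutes q_N(q_X) into its own profit: π_X = q_X(210 - (1/2)q_X - (202 - (1/2)q_X)/2) - 8q_X = (109 - (1/4)q_X)q_X - 8q_X.
Maximising: ∂π_X/∂q_X = 101 - (1/2)q_X = 0, giving q_X = 202.
Then q_N = (202 - (1/2)·202) = 101.
Price P = 210 - (1/2)·303 = 117/2.
Nimbus's profit: (117/2 - 8)·101 = 5100.5000.

5100.50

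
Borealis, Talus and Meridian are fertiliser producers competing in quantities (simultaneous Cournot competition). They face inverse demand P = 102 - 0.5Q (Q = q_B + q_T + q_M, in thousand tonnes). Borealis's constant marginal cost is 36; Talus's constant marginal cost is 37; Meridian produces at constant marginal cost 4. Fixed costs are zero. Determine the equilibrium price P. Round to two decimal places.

44.75

Borealis's profit: π_B = (102 - 0.5Q)q_B - (36q_B). Setting ∂π_B/∂q_B = 0: 66 - q_B - (1/2)(q_T + q_M) = 0.
Talus's profit: π_T = (102 - 0.5Q)q_T - (37q_T). Setting ∂π_T/∂q_T = 0: 65 - q_T - (1/2)(q_B + q_M) = 0.
Meridian's profit: π_M = (102 - 0.5Q)q_M - (4q_M). Setting ∂π_M/∂q_M = 0: 98 - q_M - (1/2)(q_B + q_T) = 0.
Adding the 3 first-order conditions: 229 − 2Q = 0, so Q = 229/2.
Back-substituting: q_B = (66 − 229/4)/(1/2) = 35/2, q_T = (65 − 229/4)/(1/2) = 31/2, q_M = (98 − 229/4)/(1/2) = 163/2.
Total output Q = 229/2, so price P = 102 - (1/2)·(229/2) = 179/4.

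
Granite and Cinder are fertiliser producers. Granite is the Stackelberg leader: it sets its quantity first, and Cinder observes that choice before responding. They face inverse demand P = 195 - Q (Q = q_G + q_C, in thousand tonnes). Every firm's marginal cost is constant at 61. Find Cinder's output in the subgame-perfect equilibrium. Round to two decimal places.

33.50

Solve by backward induction. Given q_G, the follower Cinder maximises π_C = (195 - q_G - q_C)q_C - 61q_C.
∂π_C/∂q_C = 134 - q_G - 2q_C = 0 gives the reaction function q_C = (134 - q_G)/2.
The leader anticipates this reaction. Substituting into P = 195 - Q gives P = 128 - (1/2)q_G, so π_G = (128 - (1/2)q_G)q_G - 61q_G.
The leader's first-order condition 67 - q_G = 0 yields q_G = 67.
Then q_C = (134 - 67)/2 = 67/2.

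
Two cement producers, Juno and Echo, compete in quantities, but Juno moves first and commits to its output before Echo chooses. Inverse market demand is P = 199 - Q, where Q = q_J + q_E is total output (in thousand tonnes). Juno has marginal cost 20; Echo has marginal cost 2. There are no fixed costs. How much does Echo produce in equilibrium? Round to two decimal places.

58.25

The follower Echo best-responds to any q_J: π_E = (199 - Q)q_E - 2q_E.
Follower FOC: 197 - q_J - 2q_E = 0, so q_E(q_J) = (197 - q_J)/2.
Juno substitutes q_E(q_J) into its own profit: π_J = q_J(199 - q_J - (197 - q_J)/2) - 20q_J = (201/2 - (1/2)q_J)q_J - 20q_J.
The leader's first-order condition 161/2 - q_J = 0 yields q_J = 161/2.
Then q_E = (197 - 161/2)/2 = 233/4.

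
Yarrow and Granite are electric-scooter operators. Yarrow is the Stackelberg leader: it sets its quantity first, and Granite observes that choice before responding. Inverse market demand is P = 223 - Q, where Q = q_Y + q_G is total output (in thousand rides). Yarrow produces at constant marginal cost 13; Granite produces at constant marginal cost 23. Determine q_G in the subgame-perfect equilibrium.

45

Solve by backward induction. Given q_Y, the follower Granite maximises π_G = (223 - q_Y - q_G)q_G - 23q_G.
∂π_G/∂q_G = 200 - q_Y - 2q_G = 0 gives the reaction function q_G = (200 - q_Y)/2.
The leader anticipates this reaction. Substituting into P = 223 - Q gives P = 123 - (1/2)q_Y, so π_Y = (123 - (1/2)q_Y)q_Y - 13q_Y.
Maximising: ∂π_Y/∂q_Y = 110 - q_Y = 0, giving q_Y = 110.
Then q_G = (200 - 110)/2 = 45.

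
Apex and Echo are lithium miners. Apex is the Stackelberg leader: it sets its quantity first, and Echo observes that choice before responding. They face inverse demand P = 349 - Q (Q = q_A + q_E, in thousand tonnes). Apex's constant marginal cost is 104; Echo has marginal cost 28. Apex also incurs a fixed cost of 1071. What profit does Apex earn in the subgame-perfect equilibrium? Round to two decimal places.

2499.13

Solve by backward induction. Given q_A, the follower Echo maximises π_E = (349 - q_A - q_E)q_E - 28q_E.
Follower FOC: 321 - q_A - 2q_E = 0, so q_E(q_A) = (321 - q_A)/2.
Apex substitutes q_E(q_A) into its own profit: π_A = q_A(349 - q_A - (321 - q_A)/2) - 104q_A = (377/2 - (1/2)q_A)q_A - 104q_A.
Maximising: ∂π_A/∂q_A = 169/2 - q_A = 0, giving q_A = 169/2.
Then q_E = (321 - 169/2)/2 = 473/4.
Price P = 349 - 811/4 = 585/4.
Apex's profit: (585/4 - 104)·(169/2) - 1071 = 2499.1250.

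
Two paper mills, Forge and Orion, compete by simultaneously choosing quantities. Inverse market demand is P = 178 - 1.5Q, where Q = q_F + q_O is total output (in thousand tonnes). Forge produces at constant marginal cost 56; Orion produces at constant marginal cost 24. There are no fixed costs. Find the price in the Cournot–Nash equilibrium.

Forge's profit: π_F = (178 - 1.5Q)q_F - (56q_F). Setting ∂π_F/∂q_F = 0: 122 - 3q_F - (3/2)(q_O) = 0.
Orion's first-order condition: 154 - 3q_O - (3/2)(q_F) = 0.
So q_F = (122 - (3/2)q_O)/3 and q_O = (154 - (3/2)q_F)/3.
Substituting one into the other gives q_F = 20 and q_O = 124/3.
Total output Q = 184/3, so price P = 178 - (3/2)·(184/3) = 86.

86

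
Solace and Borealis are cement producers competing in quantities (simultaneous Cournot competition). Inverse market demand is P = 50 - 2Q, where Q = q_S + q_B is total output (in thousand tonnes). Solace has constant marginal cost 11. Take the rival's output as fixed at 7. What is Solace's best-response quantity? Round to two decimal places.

6.25

With the rival's output fixed at 7, Solace's profit is π_S = (50 - 2·7 - 2q_S)q_S - (11q_S) = (36 - 2q_S)q_S - (11q_S).
∂π_S/∂q_S = 25 - 4q_S = 0, so q_S = 25/4.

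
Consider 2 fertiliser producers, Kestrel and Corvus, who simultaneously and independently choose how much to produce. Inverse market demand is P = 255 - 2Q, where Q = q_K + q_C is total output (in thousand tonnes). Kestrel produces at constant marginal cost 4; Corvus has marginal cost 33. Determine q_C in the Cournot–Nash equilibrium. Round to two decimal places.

Kestrel's profit: π_K = (255 - 2Q)q_K - (4q_K). Setting ∂π_K/∂q_K = 0: 251 - 4q_K - 2(q_C) = 0.
Corvus's first-order condition: 222 - 4q_C - 2(q_K) = 0.
Rearranging gives the reaction functions q_K = (251 - 2q_C)/4 and q_C = (222 - 2q_K)/4.
Solving the pair: q_K = 140/3, q_C = 193/6.

32.17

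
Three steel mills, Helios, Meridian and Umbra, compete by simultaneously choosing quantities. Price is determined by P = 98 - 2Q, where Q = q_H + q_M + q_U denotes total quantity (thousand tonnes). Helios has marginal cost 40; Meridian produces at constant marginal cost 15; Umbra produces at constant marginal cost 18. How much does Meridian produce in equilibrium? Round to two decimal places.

Helios's profit: π_H = (98 - 2Q)q_H - (40q_H). Setting ∂π_H/∂q_H = 0: 58 - 4q_H - 2(q_M + q_U) = 0.
Meridian's profit: π_M = (98 - 2Q)q_M - (15q_M). Setting ∂π_M/∂q_M = 0: 83 - 4q_M - 2(q_H + q_U) = 0.
Umbra's profit: π_U = (98 - 2Q)q_U - (18q_U). Setting ∂π_U/∂q_U = 0: 80 - 4q_U - 2(q_H + q_M) = 0.
Summing all 3 equations gives 221 − 8Q = 0, hence Q = 221/8.
Back-substituting: q_H = (58 − 221/4)/2 = 11/8, q_M = (83 − 221/4)/2 = 111/8, q_U = (80 − 221/4)/2 = 99/8.

13.88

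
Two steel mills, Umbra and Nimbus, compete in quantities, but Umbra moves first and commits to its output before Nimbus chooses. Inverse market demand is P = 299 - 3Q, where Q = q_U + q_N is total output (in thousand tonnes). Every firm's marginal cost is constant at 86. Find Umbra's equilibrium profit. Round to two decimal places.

The follower Nimbus best-responds to any q_U: π_N = (299 - 3Q)q_N - 86q_N.
∂π_N/∂q_N = 213 - 3q_U - 6q_N = 0 gives the reaction function q_N = (213 - 3q_U)/6.
The leader anticipates this reaction. Substituting into P = 299 - 3Q gives P = 385/2 - (3/2)q_U, so π_U = (385/2 - (3/2)q_U)q_U - 86q_U.
Leader FOC: 213/2 - 3q_U = 0, so q_U = 71/2.
Then q_N = (213 - 3·(71/2))/6 = 71/4.
Price P = 299 - 3·(213/4) = 557/4.
Umbra's profit: (557/4 - 86)·(71/2) = 1890.3750.

1890.38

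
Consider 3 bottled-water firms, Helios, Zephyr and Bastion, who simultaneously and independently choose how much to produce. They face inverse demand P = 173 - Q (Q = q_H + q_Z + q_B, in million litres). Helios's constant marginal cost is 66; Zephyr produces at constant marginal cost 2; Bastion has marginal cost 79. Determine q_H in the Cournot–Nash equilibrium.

14

Helios's profit: π_H = (173 - Q)q_H - (66q_H). Setting ∂π_H/∂q_H = 0: 107 - 2q_H - (q_Z + q_B) = 0.
Zephyr's profit: π_Z = (173 - Q)q_Z - (2q_Z). Setting ∂π_Z/∂q_Z = 0: 171 - 2q_Z - (q_H + q_B) = 0.
Bastion's first-order condition: 94 - 2q_B - (q_H + q_Z) = 0.
Summing all 3 equations gives 372 − 4Q = 0, hence Q = 93.
Back-substituting: q_H = (107 − 93) = 14, q_Z = (171 − 93) = 78, q_B = (94 − 93) = 1.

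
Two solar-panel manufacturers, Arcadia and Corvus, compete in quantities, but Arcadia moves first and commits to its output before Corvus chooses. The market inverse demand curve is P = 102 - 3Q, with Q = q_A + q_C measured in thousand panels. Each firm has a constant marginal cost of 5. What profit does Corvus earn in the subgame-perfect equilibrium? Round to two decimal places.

Solve by backward induction. Given q_A, the follower Corvus maximises π_C = (102 - 3q_A - 3q_C)q_C - 5q_C.
Setting the follower's marginal profit to zero, 97 - 3q_A - 6q_C = 0, i.e. q_C = (97 - 3q_A)/6.
The leader anticipates this reaction. Substituting into P = 102 - 3Q gives P = 107/2 - (3/2)q_A, so π_A = (107/2 - (3/2)q_A)q_A - 5q_A.
Leader FOC: 97/2 - 3q_A = 0, so q_A = 97/6.
Then q_C = (97 - 3·(97/6))/6 = 97/12.
Price P = 102 - 3·(97/4) = 117/4.
Corvus's profit: (117/4 - 5)·(97/12) = 196.0208.

196.02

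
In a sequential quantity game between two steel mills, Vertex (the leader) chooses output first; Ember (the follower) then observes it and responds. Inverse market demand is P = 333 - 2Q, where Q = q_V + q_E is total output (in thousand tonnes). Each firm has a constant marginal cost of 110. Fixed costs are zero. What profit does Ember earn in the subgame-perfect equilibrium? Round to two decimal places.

Solve by backward induction. Given q_V, the follower Ember maximises π_E = (333 - 2q_V - 2q_E)q_E - 110q_E.
∂π_E/∂q_E = 223 - 2q_V - 4q_E = 0 gives the reaction function q_E = (223 - 2q_V)/4.
Vertex substitutes q_E(q_V) into its own profit: π_V = q_V(333 - 2q_V - (223 - 2q_V)/2) - 110q_V = (443/2 - q_V)q_V - 110q_V.
Maximising: ∂π_V/∂q_V = 223/2 - 2q_V = 0, giving q_V = 223/4.
Then q_E = (223 - 2·(223/4))/4 = 223/8.
Price P = 333 - 2·(669/8) = 663/4.
Ember's profit: (663/4 - 110)·(223/8) = 1554.0313.

1554.03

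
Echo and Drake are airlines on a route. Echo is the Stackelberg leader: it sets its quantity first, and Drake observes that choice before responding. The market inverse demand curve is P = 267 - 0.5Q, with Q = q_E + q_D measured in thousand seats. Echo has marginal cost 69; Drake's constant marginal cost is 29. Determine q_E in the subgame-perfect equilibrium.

158

Solve by backward induction. Given q_E, the follower Drake maximises π_D = (267 - (1/2)q_E - (1/2)q_D)q_D - 29q_D.
∂π_D/∂q_D = 238 - (1/2)q_E - q_D = 0 gives the reaction function q_D = (238 - (1/2)q_E).
Echo substitutes q_D(q_E) into its own profit: π_E = q_E(267 - (1/2)q_E - (238 - (1/2)q_E)/2) - 69q_E = (148 - (1/4)q_E)q_E - 69q_E.
The leader's first-order condition 79 - (1/2)q_E = 0 yields q_E = 158.
Then q_D = (238 - (1/2)·158) = 159.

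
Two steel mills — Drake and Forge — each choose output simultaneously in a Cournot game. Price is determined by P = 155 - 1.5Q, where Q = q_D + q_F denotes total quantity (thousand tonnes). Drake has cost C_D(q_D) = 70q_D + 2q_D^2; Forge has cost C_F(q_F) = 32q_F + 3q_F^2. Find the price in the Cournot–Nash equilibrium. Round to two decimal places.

122.56

Drake's profit: π_D = (155 - 1.5Q)q_D - (70q_D + 2q_D²). Setting ∂π_D/∂q_D = 0: 85 - 7q_D - (3/2)(q_F) = 0.
Forge's first-order condition: 123 - 9q_F - (3/2)(q_D) = 0.
Best responses: q_D = (85 - (3/2)q_F)/7, q_F = (123 - (3/2)q_D)/9.
Substituting one into the other gives q_D = 86/9 and q_F = 326/27.
Total output Q = 584/27, so price P = 155 - (3/2)·(584/27) = 1103/9.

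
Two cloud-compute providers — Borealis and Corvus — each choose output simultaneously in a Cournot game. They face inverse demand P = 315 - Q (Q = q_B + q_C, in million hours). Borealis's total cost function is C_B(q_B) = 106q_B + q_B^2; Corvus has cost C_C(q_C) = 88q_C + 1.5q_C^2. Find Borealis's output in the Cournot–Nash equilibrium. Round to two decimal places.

43.05

Borealis's profit: π_B = (315 - Q)q_B - (106q_B + q_B²). Setting ∂π_B/∂q_B = 0: 209 - 4q_B - (q_C) = 0.
Corvus's first-order condition: 227 - 5q_C - (q_B) = 0.
Rearranging gives the reaction functions q_B = (209 - q_C)/4 and q_C = (227 - q_B)/5.
Substituting one into the other gives q_B = 818/19 and q_C = 699/19.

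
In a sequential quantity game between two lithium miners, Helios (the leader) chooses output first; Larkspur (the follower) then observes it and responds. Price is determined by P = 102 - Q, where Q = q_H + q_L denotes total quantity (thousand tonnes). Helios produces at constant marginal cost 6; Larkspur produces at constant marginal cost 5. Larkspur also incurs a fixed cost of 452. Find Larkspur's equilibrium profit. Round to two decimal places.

The follower Larkspur best-responds to any q_H: π_L = (102 - Q)q_L - 5q_L.
Follower FOC: 97 - q_H - 2q_L = 0, so q_L(q_H) = (97 - q_H)/2.
The leader anticipates this reaction. Substituting into P = 102 - Q gives P = 107/2 - (1/2)q_H, so π_H = (107/2 - (1/2)q_H)q_H - 6q_H.
Maximising: ∂π_H/∂q_H = 95/2 - q_H = 0, giving q_H = 95/2.
Then q_L = (97 - 95/2)/2 = 99/4.
Price P = 102 - 289/4 = 119/4.
Larkspur's profit: (119/4 - 5)·(99/4) - 452 = 160.5625.

160.56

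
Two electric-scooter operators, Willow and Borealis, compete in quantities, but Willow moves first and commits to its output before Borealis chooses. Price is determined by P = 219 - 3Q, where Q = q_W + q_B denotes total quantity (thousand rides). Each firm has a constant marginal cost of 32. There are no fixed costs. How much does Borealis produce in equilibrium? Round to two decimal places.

The follower Borealis best-responds to any q_W: π_B = (219 - 3Q)q_B - 32q_B.
∂π_B/∂q_B = 187 - 3q_W - 6q_B = 0 gives the reaction function q_B = (187 - 3q_W)/6.
The leader anticipates this reaction. Substituting into P = 219 - 3Q gives P = 251/2 - (3/2)q_W, so π_W = (251/2 - (3/2)q_W)q_W - 32q_W.
The leader's first-order condition 187/2 - 3q_W = 0 yields q_W = 187/6.
Then q_B = (187 - 3·(187/6))/6 = 187/12.

15.58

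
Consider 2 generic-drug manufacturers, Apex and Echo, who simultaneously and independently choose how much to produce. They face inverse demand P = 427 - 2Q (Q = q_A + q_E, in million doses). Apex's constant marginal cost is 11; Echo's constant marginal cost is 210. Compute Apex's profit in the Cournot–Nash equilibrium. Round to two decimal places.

21012.50

Apex's profit: π_A = (427 - 2Q)q_A - (11q_A). Setting ∂π_A/∂q_A = 0: 416 - 4q_A - 2(q_E) = 0.
Echo's first-order condition: 217 - 4q_E - 2(q_A) = 0.
Rearranging gives the reaction functions q_A = (416 - 2q_E)/4 and q_E = (217 - 2q_A)/4.
Solving the pair: q_A = 205/2, q_E = 3.
Price P = 427 - 2·(211/2) = 216.
Apex's profit: (216 - 11)·(205/2) = 21012.5000.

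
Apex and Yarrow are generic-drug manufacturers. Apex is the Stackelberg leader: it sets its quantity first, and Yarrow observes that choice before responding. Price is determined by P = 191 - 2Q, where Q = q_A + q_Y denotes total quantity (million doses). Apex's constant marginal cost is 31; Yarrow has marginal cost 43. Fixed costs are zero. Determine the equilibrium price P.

The follower Yarrow best-responds to any q_A: π_Y = (191 - 2Q)q_Y - 43q_Y.
Follower FOC: 148 - 2q_A - 4q_Y = 0, so q_Y(q_A) = (148 - 2q_A)/4.
Apex substitutes q_Y(q_A) into its own profit: π_A = q_A(191 - 2q_A - (148 - 2q_A)/2) - 31q_A = (117 - q_A)q_A - 31q_A.
The leader's first-order condition 86 - 2q_A = 0 yields q_A = 43.
Then q_Y = (148 - 2·43)/4 = 31/2.
Total output Q = 117/2, so price P = 191 - 2·(117/2) = 74.

74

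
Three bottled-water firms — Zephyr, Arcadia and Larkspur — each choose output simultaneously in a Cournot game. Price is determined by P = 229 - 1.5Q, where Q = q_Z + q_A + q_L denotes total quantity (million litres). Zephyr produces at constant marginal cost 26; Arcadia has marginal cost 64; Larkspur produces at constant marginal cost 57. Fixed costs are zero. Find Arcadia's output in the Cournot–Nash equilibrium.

Zephyr's profit: π_Z = (229 - 1.5Q)q_Z - (26q_Z). Setting ∂π_Z/∂q_Z = 0: 203 - 3q_Z - (3/2)(q_A + q_L) = 0.
Arcadia's first-order condition: 165 - 3q_A - (3/2)(q_Z + q_L) = 0.
Larkspur's profit: π_L = (229 - 1.5Q)q_L - (57q_L). Setting ∂π_L/∂q_L = 0: 172 - 3q_L - (3/2)(q_Z + q_A) = 0.
Summing all 3 equations gives 540 − 6Q = 0, hence Q = 90.
Back-substituting: q_Z = (203 − 135)/(3/2) = 136/3, q_A = (165 − 135)/(3/2) = 20, q_L = (172 − 135)/(3/2) = 74/3.

20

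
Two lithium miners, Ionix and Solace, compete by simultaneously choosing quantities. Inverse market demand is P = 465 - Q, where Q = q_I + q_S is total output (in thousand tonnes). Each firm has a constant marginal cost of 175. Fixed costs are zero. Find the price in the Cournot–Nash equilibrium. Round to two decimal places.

271.67

A representative firm's profit is π_i = q_i(465 - Q) - 175q_i.
Setting ∂π_i/∂q_i = 0 with rivals' quantities fixed: 290 - 2q_i - q_j = 0.
By symmetry each firm produces the same amount; substituting q_j = q_i yields q_i = 290/3.
Total output Q = 580/3, so price P = 465 - 580/3 = 815/3.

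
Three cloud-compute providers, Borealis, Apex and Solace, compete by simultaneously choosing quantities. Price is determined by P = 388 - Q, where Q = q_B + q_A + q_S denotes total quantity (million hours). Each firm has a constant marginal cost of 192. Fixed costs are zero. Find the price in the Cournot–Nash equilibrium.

241

A representative firm's profit is π_i = q_i(388 - Q) - 192q_i.
First-order condition (treating rivals' output as given): 196 - 2q_i - Σ_{j≠i} q_j = 0.
With identical firms every q_j equals q_i, so Σ_{j≠i} q_j = 2q_i and 196 = 4q_i, giving q_i = 49.
Total output Q = 147, so price P = 388 - 147 = 241.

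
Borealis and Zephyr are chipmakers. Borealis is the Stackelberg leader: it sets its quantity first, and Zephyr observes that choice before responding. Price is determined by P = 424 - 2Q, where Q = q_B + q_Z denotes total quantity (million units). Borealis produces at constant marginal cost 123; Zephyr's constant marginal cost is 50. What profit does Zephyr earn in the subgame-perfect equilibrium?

The follower Zephyr best-responds to any q_B: π_Z = (424 - 2Q)q_Z - 50q_Z.
Setting the follower's marginal profit to zero, 374 - 2q_B - 4q_Z = 0, i.e. q_Z = (374 - 2q_B)/4.
Borealis substitutes q_Z(q_B) into its own profit: π_B = q_B(424 - 2q_B - (374 - 2q_B)/2) - 123q_B = (237 - q_B)q_B - 123q_B.
Maximising: ∂π_B/∂q_B = 114 - 2q_B = 0, giving q_B = 57.
Then q_Z = (374 - 2·57)/4 = 65.
Price P = 424 - 2·122 = 180.
Zephyr's profit: (180 - 50)·65 = 8450.

8450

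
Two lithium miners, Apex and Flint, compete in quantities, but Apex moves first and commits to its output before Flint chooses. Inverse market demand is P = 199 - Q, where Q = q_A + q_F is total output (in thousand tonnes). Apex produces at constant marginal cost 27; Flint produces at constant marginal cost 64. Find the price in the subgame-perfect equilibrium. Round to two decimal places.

The follower Flint best-responds to any q_A: π_F = (199 - Q)q_F - 64q_F.
∂π_F/∂q_F = 135 - q_A - 2q_F = 0 gives the reaction function q_F = (135 - q_A)/2.
Apex substitutes q_F(q_A) into its own profit: π_A = q_A(199 - q_A - (135 - q_A)/2) - 27q_A = (263/2 - (1/2)q_A)q_A - 27q_A.
Leader FOC: 209/2 - q_A = 0, so q_A = 209/2.
Then q_F = (135 - 209/2)/2 = 61/4.
Total output Q = 479/4, so price P = 199 - 479/4 = 317/4.

79.25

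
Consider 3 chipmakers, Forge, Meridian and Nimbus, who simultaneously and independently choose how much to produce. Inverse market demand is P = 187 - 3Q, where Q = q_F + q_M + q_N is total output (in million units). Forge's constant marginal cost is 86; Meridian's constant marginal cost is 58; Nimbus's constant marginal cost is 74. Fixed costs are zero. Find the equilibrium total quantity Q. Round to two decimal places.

28.58

Forge's profit: π_F = (187 - 3Q)q_F - (86q_F). Setting ∂π_F/∂q_F = 0: 101 - 6q_F - 3(q_M + q_N) = 0.
Meridian's first-order condition: 129 - 6q_M - 3(q_F + q_N) = 0.
Nimbus's first-order condition: 113 - 6q_N - 3(q_F + q_M) = 0.
Adding the 3 first-order conditions: 343 − 12Q = 0, so Q = 343/12.
Back-substituting: q_F = (101 − 343/4)/3 = 61/12, q_M = (129 − 343/4)/3 = 173/12, q_N = (113 − 343/4)/3 = 109/12.
Total output Q = 61/12 + 173/12 + 109/12 = 343/12.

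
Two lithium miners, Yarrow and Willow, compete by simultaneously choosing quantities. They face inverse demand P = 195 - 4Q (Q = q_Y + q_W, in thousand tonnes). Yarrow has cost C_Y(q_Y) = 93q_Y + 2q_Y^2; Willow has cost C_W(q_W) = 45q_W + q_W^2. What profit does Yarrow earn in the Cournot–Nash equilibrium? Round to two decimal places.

97.86

Yarrow's profit: π_Y = (195 - 4Q)q_Y - (93q_Y + 2q_Y²). Setting ∂π_Y/∂q_Y = 0: 102 - 12q_Y - 4(q_W) = 0.
Willow's profit: π_W = (195 - 4Q)q_W - (45q_W + q_W²). Setting ∂π_W/∂q_W = 0: 150 - 10q_W - 4(q_Y) = 0.
Best responses: q_Y = (102 - 4q_W)/12, q_W = (150 - 4q_Y)/10.
Solving the pair: q_Y = 105/26, q_W = 174/13.
Price P = 195 - 4·(453/26) = 1629/13.
Yarrow's profit: (1629/13)·(105/26) - 93·(105/26) - 2(105/26)² = 97.8550.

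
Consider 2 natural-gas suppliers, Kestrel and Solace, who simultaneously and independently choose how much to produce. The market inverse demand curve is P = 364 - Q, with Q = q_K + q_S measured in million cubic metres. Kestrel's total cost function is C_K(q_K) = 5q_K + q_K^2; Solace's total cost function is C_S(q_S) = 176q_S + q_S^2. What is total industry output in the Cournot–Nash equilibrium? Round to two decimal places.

109.40

Kestrel's profit: π_K = (364 - Q)q_K - (5q_K + q_K²). Setting ∂π_K/∂q_K = 0: 359 - 4q_K - (q_S) = 0.
Solace's first-order condition: 188 - 4q_S - (q_K) = 0.
Best responses: q_K = (359 - q_S)/4, q_S = (188 - q_K)/4.
Substituting one into the other gives q_K = 416/5 and q_S = 131/5.
Total output Q = 416/5 + 131/5 = 547/5.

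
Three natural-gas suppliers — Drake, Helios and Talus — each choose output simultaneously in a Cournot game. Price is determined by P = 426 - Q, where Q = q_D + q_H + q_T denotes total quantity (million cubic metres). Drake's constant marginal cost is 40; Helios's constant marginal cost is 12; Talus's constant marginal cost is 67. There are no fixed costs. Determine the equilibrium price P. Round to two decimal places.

136.25

Drake's profit: π_D = (426 - Q)q_D - (40q_D). Setting ∂π_D/∂q_D = 0: 386 - 2q_D - (q_H + q_T) = 0.
Helios's first-order condition: 414 - 2q_H - (q_D + q_T) = 0.
Talus's first-order condition: 359 - 2q_T - (q_D + q_H) = 0.
Adding the 3 first-order conditions: 1159 − 4Q = 0, so Q = 1159/4.
Back-substituting: q_D = (386 − 1159/4) = 385/4, q_H = (414 − 1159/4) = 497/4, q_T = (359 − 1159/4) = 277/4.
Total output Q = 1159/4, so price P = 426 - 1159/4 = 545/4.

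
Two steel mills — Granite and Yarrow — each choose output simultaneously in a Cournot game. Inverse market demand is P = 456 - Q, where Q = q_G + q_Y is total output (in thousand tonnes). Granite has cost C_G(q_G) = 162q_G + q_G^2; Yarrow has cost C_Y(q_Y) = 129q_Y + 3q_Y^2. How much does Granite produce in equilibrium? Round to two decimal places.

Granite's profit: π_G = (456 - Q)q_G - (162q_G + q_G²). Setting ∂π_G/∂q_G = 0: 294 - 4q_G - (q_Y) = 0.
Yarrow's profit: π_Y = (456 - Q)q_Y - (129q_Y + 3q_Y²). Setting ∂π_Y/∂q_Y = 0: 327 - 8q_Y - (q_G) = 0.
So q_G = (294 - q_Y)/4 and q_Y = (327 - q_G)/8.
Solving the pair: q_G = 65.3226, q_Y = 1014/31.

65.32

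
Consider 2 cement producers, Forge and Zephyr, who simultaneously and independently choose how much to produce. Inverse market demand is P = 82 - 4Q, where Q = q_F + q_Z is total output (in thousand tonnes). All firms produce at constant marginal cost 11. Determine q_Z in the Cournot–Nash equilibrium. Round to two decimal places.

A representative firm's profit is π_i = q_i(82 - 4Q) - 11q_i.
First-order condition (treating rivals' output as given): 71 - 8q_i - 4q_j = 0.
With identical firms every q_j equals q_i, so q_j = q_i and 71 = 12q_i, giving q_i = 71/12.

5.92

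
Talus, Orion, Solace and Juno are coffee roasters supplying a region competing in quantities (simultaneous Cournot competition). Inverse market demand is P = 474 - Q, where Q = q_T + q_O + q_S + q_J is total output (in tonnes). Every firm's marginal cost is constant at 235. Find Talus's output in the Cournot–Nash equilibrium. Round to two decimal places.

Each firm earns π_i = (474 - Q)q_i - 235q_i.
Setting ∂π_i/∂q_i = 0 with rivals' quantities fixed: 239 - 2q_i - Σ_{j≠i} q_j = 0.
By symmetry each firm produces the same amount; substituting Σ_{j≠i} q_j = 3q_i yields q_i = 239/5.

47.80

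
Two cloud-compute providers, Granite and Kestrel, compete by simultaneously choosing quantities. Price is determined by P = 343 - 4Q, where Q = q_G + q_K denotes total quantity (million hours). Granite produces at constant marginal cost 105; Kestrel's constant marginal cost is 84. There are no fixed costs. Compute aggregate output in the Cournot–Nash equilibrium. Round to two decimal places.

Granite's profit: π_G = (343 - 4Q)q_G - (105q_G). Setting ∂π_G/∂q_G = 0: 238 - 8q_G - 4(q_K) = 0.
Kestrel's first-order condition: 259 - 8q_K - 4(q_G) = 0.
Best responses: q_G = (238 - 4q_K)/8, q_K = (259 - 4q_G)/8.
Substituting one into the other gives q_G = 217/12 and q_K = 70/3.
Total output Q = 217/12 + 70/3 = 497/12.

41.42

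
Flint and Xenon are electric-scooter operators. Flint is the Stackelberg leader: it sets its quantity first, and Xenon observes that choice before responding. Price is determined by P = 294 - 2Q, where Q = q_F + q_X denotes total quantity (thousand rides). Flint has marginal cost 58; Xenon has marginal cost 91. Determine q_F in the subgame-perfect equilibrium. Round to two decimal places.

The follower Xenon best-responds to any q_F: π_X = (294 - 2Q)q_X - 91q_X.
∂π_X/∂q_X = 203 - 2q_F - 4q_X = 0 gives the reaction function q_X = (203 - 2q_F)/4.
The leader anticipates this reaction. Substituting into P = 294 - 2Q gives P = 385/2 - q_F, so π_F = (385/2 - q_F)q_F - 58q_F.
The leader's first-order condition 269/2 - 2q_F = 0 yields q_F = 269/4.
Then q_X = (203 - 2·(269/4))/4 = 137/8.

67.25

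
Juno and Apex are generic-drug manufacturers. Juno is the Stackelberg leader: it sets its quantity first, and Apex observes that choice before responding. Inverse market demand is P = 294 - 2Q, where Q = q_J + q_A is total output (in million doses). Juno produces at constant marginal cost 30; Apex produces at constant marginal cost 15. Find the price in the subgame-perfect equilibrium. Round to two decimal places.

Solve by backward induction. Given q_J, the follower Apex maximises π_A = (294 - 2q_J - 2q_A)q_A - 15q_A.
∂π_A/∂q_A = 279 - 2q_J - 4q_A = 0 gives the reaction function q_A = (279 - 2q_J)/4.
Juno substitutes q_A(q_J) into its own profit: π_J = q_J(294 - 2q_J - (279 - 2q_J)/2) - 30q_J = (309/2 - q_J)q_J - 30q_J.
Maximising: ∂π_J/∂q_J = 249/2 - 2q_J = 0, giving q_J = 249/4.
Then q_A = (279 - 2·(249/4))/4 = 309/8.
Total output Q = 807/8, so price P = 294 - 2·(807/8) = 369/4.

92.25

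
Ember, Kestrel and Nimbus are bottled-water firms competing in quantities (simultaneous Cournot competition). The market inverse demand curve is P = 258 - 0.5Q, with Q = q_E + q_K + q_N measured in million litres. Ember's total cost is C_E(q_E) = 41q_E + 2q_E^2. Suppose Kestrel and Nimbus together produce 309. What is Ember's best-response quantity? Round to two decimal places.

With rivals' combined output fixed at 309, Ember's profit is π_E = (258 - (1/2)·309 - (1/2)q_E)q_E - (41q_E + 2q_E²) = (207/2 - (1/2)q_E)q_E - (41q_E + 2q_E²).
∂π_E/∂q_E = 125/2 - 5q_E = 0, so q_E = 25/2.

12.50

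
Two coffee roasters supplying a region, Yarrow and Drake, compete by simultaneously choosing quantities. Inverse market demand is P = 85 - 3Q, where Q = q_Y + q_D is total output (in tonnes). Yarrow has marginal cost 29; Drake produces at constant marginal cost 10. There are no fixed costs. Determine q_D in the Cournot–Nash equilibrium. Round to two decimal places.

Yarrow's profit: π_Y = (85 - 3Q)q_Y - (29q_Y). Setting ∂π_Y/∂q_Y = 0: 56 - 6q_Y - 3(q_D) = 0.
Drake's first-order condition: 75 - 6q_D - 3(q_Y) = 0.
Rearranging gives the reaction functions q_Y = (56 - 3q_D)/6 and q_D = (75 - 3q_Y)/6.
Substituting one into the other gives q_Y = 37/9 and q_D = 94/9.

10.44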